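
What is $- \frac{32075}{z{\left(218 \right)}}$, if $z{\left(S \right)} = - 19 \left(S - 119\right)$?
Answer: $\frac{32075}{1881} \approx 17.052$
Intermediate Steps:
$z{\left(S \right)} = 2261 - 19 S$ ($z{\left(S \right)} = - 19 \left(-119 + S\right) = 2261 - 19 S$)
$- \frac{32075}{z{\left(218 \right)}} = - \frac{32075}{2261 - 4142} = - \frac{32075}{-1881} = \left(-32075\right) \left(- \frac{1}{1881}\right) = \frac{32075}{1881}$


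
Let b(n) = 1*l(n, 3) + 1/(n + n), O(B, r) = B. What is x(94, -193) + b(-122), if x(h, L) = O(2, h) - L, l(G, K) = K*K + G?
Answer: 20007/244 ≈ 81.996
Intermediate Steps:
l(G, K) = G + K² (l(G, K) = K² + G = G + K²)
x(h, L) = 2 - L
b(n) = 9 + n + 1/(2*n) (b(n) = 1*(n + 3²) + 1/(n + n) = 1*(n + 9) + 1/(2*n) = 1*(9 + n) + 1/(2*n) = (9 + n) + 1/(2*n) = 9 + n + 1/(2*n))
x(94, -193) + b(-122) = (2 - 1*(-193)) + (9 - 122 + (½)/(-122)) = (2 + 193) + (9 - 122 + (½)*(-1/122)) = 195 + (9 - 122 - 1/244) = 195 - 27573/244 = 20007/244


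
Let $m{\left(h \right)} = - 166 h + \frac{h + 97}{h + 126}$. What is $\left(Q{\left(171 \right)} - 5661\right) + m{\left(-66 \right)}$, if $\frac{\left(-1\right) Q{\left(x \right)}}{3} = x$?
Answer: $\frac{286951}{60} \approx 4782.5$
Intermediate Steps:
$Q{\left(x \right)} = - 3 x$
$m{\left(h \right)} = - 166 h + \frac{97 + h}{126 + h}$
$\left(Q{\left(171 \right)} - 5661\right) + m{\left(-66 \right)} = \left(\left(-3\right) 171 - 5661\right) + \frac{97 - -1380390 - 166 \left(-66\right)^{2}}{126 - 66} = \left(-513 - 5661\right) + \frac{97 + 1380390 - 723096}{60} = -6174 + \frac{97 + 1380390 - 723096}{60} = -6174 + \frac{1}{60} \cdot 657391 = -6174 + \frac{657391}{60} = \frac{286951}{60}$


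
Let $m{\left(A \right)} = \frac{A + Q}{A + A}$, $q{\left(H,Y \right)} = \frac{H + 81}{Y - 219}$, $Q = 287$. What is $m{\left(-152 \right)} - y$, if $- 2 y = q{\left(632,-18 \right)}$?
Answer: $- \frac{140371}{72048} \approx -1.9483$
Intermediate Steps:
$q{\left(H,Y \right)} = \frac{81 + H}{-219 + Y}$
$m{\left(A \right)} = \frac{287 + A}{2 A}$ ($m{\left(A \right)} = \frac{A + 287}{A + A} = \frac{287 + A}{2 A}$)
$y = \frac{713}{474}$ ($y = - \frac{\frac{1}{-219 - 18} \left(81 + 632\right)}{2} = - \frac{\frac{1}{-237} \cdot 713}{2} = - \frac{\left(- \frac{1}{237}\right) 713}{2} = \left(- \frac{1}{2}\right) \left(- \frac{713}{237}\right) = \frac{713}{474} \approx 1.5042$)
$m{\left(-152 \right)} - y = \frac{287 - 152}{2 \left(-152\right)} - \frac{713}{474} = \frac{1}{2} \left(- \frac{1}{152}\right) 135 - \frac{713}{474} = - \frac{135}{304} - \frac{713}{474} = - \frac{140371}{72048}$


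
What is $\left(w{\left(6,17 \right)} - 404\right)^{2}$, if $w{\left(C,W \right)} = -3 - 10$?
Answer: $173889$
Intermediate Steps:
$w{\left(C,W \right)} = -13$ ($w{\left(C,W \right)} = -3 - 10 = -13$)
$\left(w{\left(6,17 \right)} - 404\right)^{2} = \left(-13 - 404\right)^{2} = \left(-417\right)^{2} = 173889$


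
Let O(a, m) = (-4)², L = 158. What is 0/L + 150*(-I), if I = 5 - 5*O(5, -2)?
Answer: 11250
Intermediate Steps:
O(a, m) = 16
I = -75 (I = 5 - 5*16 = 5 - 80 = -75)
0/L + 150*(-I) = 0/158 + 150*(-1*(-75)) = 0*(1/158) + 150*75 = 0 + 11250 = 11250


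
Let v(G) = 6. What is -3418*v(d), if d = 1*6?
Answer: -20508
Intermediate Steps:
d = 6
-3418*v(d) = -3418*6 = -20508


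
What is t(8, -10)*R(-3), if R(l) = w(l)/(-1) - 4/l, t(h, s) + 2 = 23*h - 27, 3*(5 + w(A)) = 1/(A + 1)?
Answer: 2015/2 ≈ 1007.5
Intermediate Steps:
w(A) = -5 + 1/(3*(1 + A)) (w(A) = -5 + 1/(3*(A + 1)) = -5 + 1/(3*(1 + A)))
t(h, s) = -29 + 23*h (t(h, s) = -2 + (23*h - 27) = -2 + (-27 + 23*h) = -29 + 23*h)
R(l) = -4/l - (-14 - 15*l)/(3*(1 + l)) (R(l) = ((-14 - 15*l)/(3*(1 + l)))/(-1) - 4/l = ((-14 - 15*l)/(3*(1 + l)))*(-1) - 4/l = -(-14 - 15*l)/(3*(1 + l)) - 4/l = -4/l - (-14 - 15*l)/(3*(1 + l)))
t(8, -10)*R(-3) = (-29 + 23*8)*((⅓)*(-12 + 2*(-3) + 15*(-3)²)/(-3*(1 - 3))) = (-29 + 184)*((⅓)*(-⅓)*(-12 - 6 + 15*9)/(-2)) = 155*((⅓)*(-⅓)*(-½)*(-12 - 6 + 135)) = 155*((⅓)*(-⅓)*(-½)*117) = 155*(13/2) = 2015/2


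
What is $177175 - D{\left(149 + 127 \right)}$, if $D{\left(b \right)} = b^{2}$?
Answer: $100999$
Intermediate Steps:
$177175 - D{\left(149 + 127 \right)} = 177175 - \left(149 + 127\right)^{2} = 177175 - 276^{2} = 177175 - 76176 = 100999$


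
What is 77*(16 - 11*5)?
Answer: -3003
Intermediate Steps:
77*(16 - 11*5) = 77*(16 - 55) = 77*(-39) = -3003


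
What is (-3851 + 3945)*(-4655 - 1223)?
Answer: -552532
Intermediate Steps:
(-3851 + 3945)*(-4655 - 1223) = 94*(-5878) = -552532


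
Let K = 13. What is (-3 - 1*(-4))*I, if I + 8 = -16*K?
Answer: -216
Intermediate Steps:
I = -216 (I = -8 - 16*13 = -8 - 208 = -216)
(-3 - 1*(-4))*I = (-3 - 1*(-4))*(-216) = (-3 + 4)*(-216) = 1*(-216) = -216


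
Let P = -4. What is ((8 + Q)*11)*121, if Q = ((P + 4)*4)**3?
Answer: 10648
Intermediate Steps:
Q = 0 (Q = ((-4 + 4)*4)**3 = (0*4)**3 = 0**3 = 0)
((8 + Q)*11)*121 = ((8 + 0)*11)*121 = (8*11)*121 = 88*121 = 10648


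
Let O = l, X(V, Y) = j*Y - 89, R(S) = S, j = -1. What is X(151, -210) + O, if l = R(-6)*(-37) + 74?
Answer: 417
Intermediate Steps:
X(V, Y) = -89 - Y (X(V, Y) = -Y - 89 = -89 - Y)
l = 296 (l = -6*(-37) + 74 = 222 + 74 = 296)
O = 296
X(151, -210) + O = (-89 - 1*(-210)) + 296 = (-89 + 210) + 296 = 121 + 296 = 417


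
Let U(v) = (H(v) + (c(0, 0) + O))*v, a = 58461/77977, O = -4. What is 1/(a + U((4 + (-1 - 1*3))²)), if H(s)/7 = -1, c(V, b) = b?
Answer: 77977/58461 ≈ 1.3338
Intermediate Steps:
H(s) = -7 (H(s) = 7*(-1) = -7)
a = 58461/77977 (a = 58461*(1/77977) = 58461/77977 ≈ 0.74972)
U(v) = -11*v (U(v) = (-7 + (0 - 4))*v = (-7 - 4)*v = -11*v)
1/(a + U((4 + (-1 - 1*3))²)) = 1/(58461/77977 - 11*(4 + (-1 - 1*3))²) = 1/(58461/77977 - 11*(4 + (-1 - 3))²) = 1/(58461/77977 - 11*(4 - 4)²) = 1/(58461/77977 - 11*0²) = 1/(58461/77977 - 11*0) = 1/(58461/77977 + 0) = 1/(58461/77977) = 77977/58461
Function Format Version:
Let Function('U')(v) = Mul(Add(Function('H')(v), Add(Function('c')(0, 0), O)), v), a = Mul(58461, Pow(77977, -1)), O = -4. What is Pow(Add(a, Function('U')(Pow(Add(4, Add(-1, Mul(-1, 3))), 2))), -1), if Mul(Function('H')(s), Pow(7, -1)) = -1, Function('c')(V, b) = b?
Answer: Rational(77977, 58461) ≈ 1.3338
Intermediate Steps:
Function('H')(s) = -7 (Function('H')(s) = Mul(7, -1) = -7)
a = Rational(58461, 77977) (a = Mul(58461, Rational(1, 77977)) = Rational(58461, 77977) ≈ 0.74972)
Function('U')(v) = Mul(-11, v) (Function('U')(v) = Mul(Add(-7, Add(0, -4)), v) = Mul(Add(-7, -4), v) = Mul(-11, v))
Pow(Add(a, Function('U')(Pow(Add(4, Add(-1, Mul(-1, 3))), 2))), -1) = Pow(Add(Rational(58461, 77977), Mul(-11, Pow(Add(4, Add(-1, Mul(-1, 3))), 2))), -1) = Pow(Add(Rational(58461, 77977), Mul(-11, Pow(Add(4, Add(-1, -3)), 2))), -1) = Pow(Add(Rational(58461, 77977), Mul(-11, Pow(Add(4, -4), 2))), -1) = Pow(Add(Rational(58461, 77977), Mul(-11, Pow(0, 2))), -1) = Pow(Add(Rational(58461, 77977), Mul(-11, 0)), -1) = Pow(Add(Rational(58461, 77977), 0), -1) = Pow(Rational(58461, 77977), -1) = Rational(77977, 58461)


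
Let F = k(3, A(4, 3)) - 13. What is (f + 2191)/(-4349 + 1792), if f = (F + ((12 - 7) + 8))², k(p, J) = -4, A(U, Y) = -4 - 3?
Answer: -2207/2557 ≈ -0.86312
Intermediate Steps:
A(U, Y) = -7
F = -17 (F = -4 - 13 = -17)
f = 16 (f = (-17 + ((12 - 7) + 8))² = (-17 + (5 + 8))² = (-17 + 13)² = (-4)² = 16)
(f + 2191)/(-4349 + 1792) = (16 + 2191)/(-4349 + 1792) = 2207/(-2557) = 2207*(-1/2557) = -2207/2557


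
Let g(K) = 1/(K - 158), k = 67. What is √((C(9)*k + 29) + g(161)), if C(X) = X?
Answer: √5691/3 ≈ 25.146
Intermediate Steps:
g(K) = 1/(-158 + K)
√((C(9)*k + 29) + g(161)) = √((9*67 + 29) + 1/(-158 + 161)) = √((603 + 29) + 1/3) = √(632 + ⅓) = √(1897/3) = √5691/3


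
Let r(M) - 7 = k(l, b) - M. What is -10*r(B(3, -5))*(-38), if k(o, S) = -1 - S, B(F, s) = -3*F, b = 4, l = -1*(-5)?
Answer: 4180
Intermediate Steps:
l = 5
r(M) = 2 - M (r(M) = 7 + ((-1 - 1*4) - M) = 7 + ((-1 - 4) - M) = 7 + (-5 - M) = 2 - M)
-10*r(B(3, -5))*(-38) = -10*(2 - (-3)*3)*(-38) = -10*(2 - 1*(-9))*(-38) = -10*(2 + 9)*(-38) = -10*11*(-38) = -110*(-38) = 4180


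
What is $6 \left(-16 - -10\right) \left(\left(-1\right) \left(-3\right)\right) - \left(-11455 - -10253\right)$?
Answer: $1094$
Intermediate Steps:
$6 \left(-16 - -10\right) \left(\left(-1\right) \left(-3\right)\right) - \left(-11455 - -10253\right) = 6 \left(-16 + 10\right) 3 - \left(-11455 + 10253\right) = 6 \left(-6\right) 3 - -1202 = \left(-36\right) 3 + 1202 = -108 + 1202 = 1094$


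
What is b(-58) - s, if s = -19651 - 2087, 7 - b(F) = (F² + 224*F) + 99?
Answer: 31274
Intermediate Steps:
b(F) = -92 - F² - 224*F (b(F) = 7 - ((F² + 224*F) + 99) = 7 - (99 + F² + 224*F) = 7 + (-99 - F² - 224*F) = -92 - F² - 224*F)
s = -21738
b(-58) - s = (-92 - 1*(-58)² - 224*(-58)) - 1*(-21738) = (-92 - 1*3364 + 12992) + 21738 = (-92 - 3364 + 12992) + 21738 = 9536 + 21738 = 31274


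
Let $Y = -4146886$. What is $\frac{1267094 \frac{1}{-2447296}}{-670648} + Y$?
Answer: $- \frac{3403088434321689397}{820637083904} \approx -4.1469 \cdot 10^{6}$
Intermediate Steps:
$\frac{1267094 \frac{1}{-2447296}}{-670648} + Y = \frac{1267094 \frac{1}{-2447296}}{-670648} - 4146886 = 1267094 \left(- \frac{1}{2447296}\right) \left(- \frac{1}{670648}\right) - 4146886 = \left(- \frac{633547}{1223648}\right) \left(- \frac{1}{670648}\right) - 4146886 = \frac{633547}{820637083904} - 4146886 = - \frac{3403088434321689397}{820637083904}$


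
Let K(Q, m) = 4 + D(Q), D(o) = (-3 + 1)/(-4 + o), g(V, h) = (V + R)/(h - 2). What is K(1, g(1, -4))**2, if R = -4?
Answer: 196/9 ≈ 21.778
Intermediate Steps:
g(V, h) = (-4 + V)/(-2 + h) (g(V, h) = (V - 4)/(h - 2) = (-4 + V)/(-2 + h))
D(o) = -2/(-4 + o)
K(Q, m) = 4 - 2/(-4 + Q)
K(1, g(1, -4))**2 = (2*(-9 + 2*1)/(-4 + 1))**2 = (2*(-9 + 2)/(-3))**2 = (2*(-1/3)*(-7))**2 = (14/3)**2 = 196/9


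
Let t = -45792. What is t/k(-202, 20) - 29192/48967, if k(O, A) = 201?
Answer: -749388152/3280789 ≈ -228.42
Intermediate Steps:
t/k(-202, 20) - 29192/48967 = -45792/201 - 29192/48967 = -45792*1/201 - 29192*1/48967 = -15264/67 - 29192/48967 = -749388152/3280789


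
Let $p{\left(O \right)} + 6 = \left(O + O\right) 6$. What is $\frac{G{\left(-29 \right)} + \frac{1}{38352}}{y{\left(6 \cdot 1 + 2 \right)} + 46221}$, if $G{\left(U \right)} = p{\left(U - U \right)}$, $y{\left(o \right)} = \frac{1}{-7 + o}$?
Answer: $- \frac{230111}{1772706144} \approx -0.00012981$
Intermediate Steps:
$p{\left(O \right)} = -6 + 12 O$ ($p{\left(O \right)} = -6 + \left(O + O\right) 6 = -6 + 2 O 6 = -6 + 12 O$)
$G{\left(U \right)} = -6$ ($G{\left(U \right)} = -6 + 12 \left(U - U\right) = -6 + 12 \cdot 0 = -6 + 0 = -6$)
$\frac{G{\left(-29 \right)} + \frac{1}{38352}}{y{\left(6 \cdot 1 + 2 \right)} + 46221} = \frac{-6 + \frac{1}{38352}}{\frac{1}{-7 + \left(6 \cdot 1 + 2\right)} + 46221} = \frac{-6 + \frac{1}{38352}}{\frac{1}{-7 + \left(6 + 2\right)} + 46221} = - \frac{230111}{38352 \left(\frac{1}{-7 + 8} + 46221\right)} = - \frac{230111}{38352 \left(1^{-1} + 46221\right)} = - \frac{230111}{38352 \left(1 + 46221\right)} = - \frac{230111}{38352 \cdot 46222} = \left(- \frac{230111}{38352}\right) \frac{1}{46222} = - \frac{230111}{1772706144}$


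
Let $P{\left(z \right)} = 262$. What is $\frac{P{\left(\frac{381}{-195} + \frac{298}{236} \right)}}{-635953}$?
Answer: $- \frac{262}{635953} \approx -0.00041198$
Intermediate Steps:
$\frac{P{\left(\frac{381}{-195} + \frac{298}{236} \right)}}{-635953} = \frac{262}{-635953} = 262 \left(- \frac{1}{635953}\right) = - \frac{262}{635953}$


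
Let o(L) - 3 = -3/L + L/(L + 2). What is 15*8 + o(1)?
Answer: 361/3 ≈ 120.33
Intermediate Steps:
o(L) = 3 - 3/L + L/(2 + L) (o(L) = 3 + (-3/L + L/(L + 2)) = 3 + (-3/L + L/(2 + L)) = 3 - 3/L + L/(2 + L))
15*8 + o(1) = 15*8 + (-6 + 3*1 + 4*1**2)/(1*(2 + 1)) = 120 + 1*(-6 + 3 + 4*1)/3 = 120 + 1*(1/3)*(-6 + 3 + 4) = 120 + 1*(1/3)*1 = 120 + 1/3 = 361/3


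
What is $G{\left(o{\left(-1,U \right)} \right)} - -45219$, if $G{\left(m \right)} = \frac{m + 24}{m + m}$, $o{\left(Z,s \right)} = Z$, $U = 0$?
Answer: $\frac{90415}{2} \approx 45208.0$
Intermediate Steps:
$G{\left(m \right)} = \frac{24 + m}{2 m}$
$G{\left(o{\left(-1,U \right)} \right)} - -45219 = \frac{24 - 1}{2 \left(-1\right)} - -45219 = \frac{1}{2} \left(-1\right) 23 + 45219 = - \frac{23}{2} + 45219 = \frac{90415}{2}$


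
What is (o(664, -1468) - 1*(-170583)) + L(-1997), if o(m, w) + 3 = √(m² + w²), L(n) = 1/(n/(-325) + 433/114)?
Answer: 62838809190/368383 + 4*√162245 ≈ 1.7219e+5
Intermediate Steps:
L(n) = 1/(433/114 - n/325) (L(n) = 1/(n*(-1/325) + 433*(1/114)) = 1/(-n/325 + 433/114) = 1/(433/114 - n/325))
o(m, w) = -3 + √(m² + w²)
(o(664, -1468) - 1*(-170583)) + L(-1997) = ((-3 + √(664² + (-1468)²)) - 1*(-170583)) - 37050/(-140725 + 114*(-1997)) = ((-3 + √(440896 + 2155024)) + 170583) - 37050/(-140725 - 227658) = ((-3 + √2595920) + 170583) - 37050/(-368383) = ((-3 + 4*√162245) + 170583) - 37050*(-1/368383) = (170580 + 4*√162245) + 37050/368383 = 62838809190/368383 + 4*√162245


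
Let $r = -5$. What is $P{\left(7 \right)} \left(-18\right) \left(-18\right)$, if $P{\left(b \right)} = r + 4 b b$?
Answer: $61884$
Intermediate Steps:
$P{\left(b \right)} = -5 + 4 b^{2}$ ($P{\left(b \right)} = -5 + 4 b b = -5 + 4 b^{2}$)
$P{\left(7 \right)} \left(-18\right) \left(-18\right) = \left(-5 + 4 \cdot 7^{2}\right) \left(-18\right) \left(-18\right) = \left(-5 + 4 \cdot 49\right) \left(-18\right) \left(-18\right) = \left(-5 + 196\right) \left(-18\right) \left(-18\right) = 191 \left(-18\right) \left(-18\right) = \left(-3438\right) \left(-18\right) = 61884$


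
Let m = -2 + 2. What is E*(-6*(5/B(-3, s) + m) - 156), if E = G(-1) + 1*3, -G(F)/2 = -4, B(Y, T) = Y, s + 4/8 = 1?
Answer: -1606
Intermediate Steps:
s = ½ (s = -½ + 1 = ½ ≈ 0.50000)
G(F) = 8 (G(F) = -2*(-4) = 8)
m = 0
E = 11 (E = 8 + 1*3 = 8 + 3 = 11)
E*(-6*(5/B(-3, s) + m) - 156) = 11*(-6*(5/(-3) + 0) - 156) = 11*(-6*(5*(-⅓) + 0) - 156) = 11*(-6*(-5/3 + 0) - 156) = 11*(-6*(-5/3) - 156) = 11*(10 - 156) = 11*(-146) = -1606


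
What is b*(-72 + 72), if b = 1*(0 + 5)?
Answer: 0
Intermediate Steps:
b = 5 (b = 1*5 = 5)
b*(-72 + 72) = 5*(-72 + 72) = 5*0 = 0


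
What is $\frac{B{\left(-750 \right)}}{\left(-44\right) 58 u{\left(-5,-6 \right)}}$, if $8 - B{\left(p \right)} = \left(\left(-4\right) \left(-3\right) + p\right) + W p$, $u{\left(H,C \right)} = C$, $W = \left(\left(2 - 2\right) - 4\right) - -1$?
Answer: $- \frac{94}{957} \approx -0.098224$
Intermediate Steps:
$W = -3$ ($W = \left(0 - 4\right) + 1 = -4 + 1 = -3$)
$B{\left(p \right)} = -4 + 2 p$ ($B{\left(p \right)} = 8 - \left(\left(\left(-4\right) \left(-3\right) + p\right) - 3 p\right) = 8 - \left(\left(12 + p\right) - 3 p\right) = 8 - \left(12 - 2 p\right) = 8 + \left(-12 + 2 p\right) = -4 + 2 p$)
$\frac{B{\left(-750 \right)}}{\left(-44\right) 58 u{\left(-5,-6 \right)}} = \frac{-4 + 2 \left(-750\right)}{\left(-44\right) 58 \left(-6\right)} = \frac{-4 - 1500}{\left(-2552\right) \left(-6\right)} = - \frac{1504}{15312} = \left(-1504\right) \frac{1}{15312} = - \frac{94}{957}$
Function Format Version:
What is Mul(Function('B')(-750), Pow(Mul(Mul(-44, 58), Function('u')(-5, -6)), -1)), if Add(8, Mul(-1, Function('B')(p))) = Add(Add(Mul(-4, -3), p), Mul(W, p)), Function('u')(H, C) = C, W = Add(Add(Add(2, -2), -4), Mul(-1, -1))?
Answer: Rational(-94, 957) ≈ -0.098224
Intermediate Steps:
W = -3 (W = Add(Add(0, -4), 1) = Add(-4, 1) = -3)
Function('B')(p) = Add(-4, Mul(2, p)) (Function('B')(p) = Add(8, Mul(-1, Add(Add(Mul(-4, -3), p), Mul(-3, p)))) = Add(8, Mul(-1, Add(Add(12, p), Mul(-3, p)))) = Add(8, Mul(-1, Add(12, Mul(-2, p)))) = Add(8, Add(-12, Mul(2, p))) = Add(-4, Mul(2, p)))
Mul(Function('B')(-750), Pow(Mul(Mul(-44, 58), Function('u')(-5, -6)), -1)) = Mul(Add(-4, Mul(2, -750)), Pow(Mul(Mul(-44, 58), -6), -1)) = Mul(Add(-4, -1500), Pow(Mul(-2552, -6), -1)) = Mul(-1504, Pow(15312, -1)) = Mul(-1504, Rational(1, 15312)) = Rational(-94, 957)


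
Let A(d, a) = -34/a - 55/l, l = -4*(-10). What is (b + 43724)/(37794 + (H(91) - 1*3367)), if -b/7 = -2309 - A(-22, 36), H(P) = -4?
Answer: 4310695/2478456 ≈ 1.7393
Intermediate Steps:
l = 40
A(d, a) = -11/8 - 34/a (A(d, a) = -34/a - 55/40 = -34/a - 55*1/40 = -34/a - 11/8 = -11/8 - 34/a)
b = 1162567/72 (b = -7*(-2309 - (-11/8 - 34/36)) = -7*(-2309 - (-11/8 - 34*1/36)) = -7*(-2309 - (-11/8 - 17/18)) = -7*(-2309 - 1*(-167/72)) = -7*(-2309 + 167/72) = -7*(-166081/72) = 1162567/72 ≈ 16147.)
(b + 43724)/(37794 + (H(91) - 1*3367)) = (1162567/72 + 43724)/(37794 + (-4 - 1*3367)) = 4310695/(72*(37794 + (-4 - 3367))) = 4310695/(72*(37794 - 3371)) = (4310695/72)/34423 = (4310695/72)*(1/34423) = 4310695/2478456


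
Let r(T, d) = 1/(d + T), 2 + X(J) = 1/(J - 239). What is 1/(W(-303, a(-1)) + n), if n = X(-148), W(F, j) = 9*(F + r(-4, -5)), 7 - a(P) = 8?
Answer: -387/1056511 ≈ -0.00036630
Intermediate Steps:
X(J) = -2 + 1/(-239 + J) (X(J) = -2 + 1/(J - 239) = -2 + 1/(-239 + J))
r(T, d) = 1/(T + d)
a(P) = -1 (a(P) = 7 - 1*8 = 7 - 8 = -1)
W(F, j) = -1 + 9*F (W(F, j) = 9*(F + 1/(-4 - 5)) = 9*(F + 1/(-9)) = 9*(F - ⅑) = 9*(-⅑ + F) = -1 + 9*F)
n = -775/387 (n = (479 - 2*(-148))/(-239 - 148) = (479 + 296)/(-387) = -1/387*775 = -775/387 ≈ -2.0026)
1/(W(-303, a(-1)) + n) = 1/((-1 + 9*(-303)) - 775/387) = 1/((-1 - 2727) - 775/387) = 1/(-2728 - 775/387) = 1/(-1056511/387) = -387/1056511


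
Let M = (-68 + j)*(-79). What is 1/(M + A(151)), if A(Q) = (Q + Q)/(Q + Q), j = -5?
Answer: 1/5768 ≈ 0.00017337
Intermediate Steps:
A(Q) = 1 (A(Q) = (2*Q)/((2*Q)) = (2*Q)*(1/(2*Q)) = 1)
M = 5767 (M = (-68 - 5)*(-79) = -73*(-79) = 5767)
1/(M + A(151)) = 1/(5767 + 1) = 1/5768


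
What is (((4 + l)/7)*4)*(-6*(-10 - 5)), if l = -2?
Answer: 720/7 ≈ 102.86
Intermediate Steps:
(((4 + l)/7)*4)*(-6*(-10 - 5)) = (((4 - 2)/7)*4)*(-6*(-10 - 5)) = (((⅐)*2)*4)*(-6*(-15)) = ((2/7)*4)*90 = (8/7)*90 = 720/7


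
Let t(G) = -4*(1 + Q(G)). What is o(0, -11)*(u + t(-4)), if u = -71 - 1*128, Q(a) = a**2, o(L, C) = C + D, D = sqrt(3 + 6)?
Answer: 2136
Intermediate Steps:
D = 3 (D = sqrt(9) = 3)
o(L, C) = 3 + C (o(L, C) = C + 3 = 3 + C)
u = -199 (u = -71 - 128 = -199)
t(G) = -4 - 4*G**2 (t(G) = -4*(1 + G**2) = -4 - 4*G**2)
o(0, -11)*(u + t(-4)) = (3 - 11)*(-199 + (-4 - 4*(-4)**2)) = -8*(-199 + (-4 - 4*16)) = -8*(-199 + (-4 - 64)) = -8*(-199 - 68) = -8*(-267) = 2136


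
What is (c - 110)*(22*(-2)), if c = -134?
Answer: 10736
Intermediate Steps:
(c - 110)*(22*(-2)) = (-134 - 110)*(22*(-2)) = -244*(-44) = 10736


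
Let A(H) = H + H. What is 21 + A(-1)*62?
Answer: -103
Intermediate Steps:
A(H) = 2*H
21 + A(-1)*62 = 21 + (2*(-1))*62 = 21 - 2*62 = 21 - 124 = -103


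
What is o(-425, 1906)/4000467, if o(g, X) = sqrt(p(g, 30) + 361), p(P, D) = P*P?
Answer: sqrt(180986)/4000467 ≈ 0.00010634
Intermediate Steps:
p(P, D) = P**2
o(g, X) = sqrt(361 + g**2) (o(g, X) = sqrt(g**2 + 361) = sqrt(361 + g**2))
o(-425, 1906)/4000467 = sqrt(361 + (-425)**2)/4000467 = sqrt(361 + 180625)*(1/4000467) = sqrt(180986)*(1/4000467) = sqrt(180986)/4000467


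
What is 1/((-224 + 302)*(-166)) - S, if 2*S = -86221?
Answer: 558194753/12948 ≈ 43111.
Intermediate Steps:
S = -86221/2 (S = (1/2)*(-86221) = -86221/2 ≈ -43111.)
1/((-224 + 302)*(-166)) - S = 1/((-224 + 302)*(-166)) - 1*(-86221/2) = 1/(78*(-166)) + 86221/2 = 1/(-12948) + 86221/2 = -1/12948 + 86221/2 = 558194753/12948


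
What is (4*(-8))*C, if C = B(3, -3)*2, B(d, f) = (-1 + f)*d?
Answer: 768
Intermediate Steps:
B(d, f) = d*(-1 + f)
C = -24 (C = (3*(-1 - 3))*2 = (3*(-4))*2 = -12*2 = -24)
(4*(-8))*C = (4*(-8))*(-24) = -32*(-24) = 768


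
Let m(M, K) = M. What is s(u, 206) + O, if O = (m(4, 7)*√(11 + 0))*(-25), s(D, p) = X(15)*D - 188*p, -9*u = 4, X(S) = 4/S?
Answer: -5228296/135 - 100*√11 ≈ -39060.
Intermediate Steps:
u = -4/9 (u = -⅑*4 = -4/9 ≈ -0.44444)
s(D, p) = -188*p + 4*D/15 (s(D, p) = (4/15)*D - 188*p = (4*(1/15))*D - 188*p = 4*D/15 - 188*p = -188*p + 4*D/15)
O = -100*√11 (O = (4*√(11 + 0))*(-25) = (4*√11)*(-25) = -100*√11 ≈ -331.66)
s(u, 206) + O = (-188*206 + (4/15)*(-4/9)) - 100*√11 = (-38728 - 16/135) - 100*√11 = -5228296/135 - 100*√11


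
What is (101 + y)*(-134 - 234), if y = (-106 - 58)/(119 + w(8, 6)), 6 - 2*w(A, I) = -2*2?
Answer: -1137120/31 ≈ -36681.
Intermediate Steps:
w(A, I) = 5 (w(A, I) = 3 - (-1)*2 = 3 - 1/2*(-4) = 3 + 2 = 5)
y = -41/31 (y = (-106 - 58)/(119 + 5) = -164/124 = -164*1/124 = -41/31 ≈ -1.3226)
(101 + y)*(-134 - 234) = (101 - 41/31)*(-134 - 234) = (3090/31)*(-368) = -1137120/31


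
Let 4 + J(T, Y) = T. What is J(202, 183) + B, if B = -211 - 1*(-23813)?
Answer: 23800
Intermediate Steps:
B = 23602 (B = -211 + 23813 = 23602)
J(T, Y) = -4 + T
J(202, 183) + B = (-4 + 202) + 23602 = 198 + 23602 = 23800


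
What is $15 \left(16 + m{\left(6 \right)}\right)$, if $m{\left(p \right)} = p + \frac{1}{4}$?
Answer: $\frac{1335}{4} \approx 333.75$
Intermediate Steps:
$m{\left(p \right)} = \frac{1}{4} + p$ ($m{\left(p \right)} = p + \frac{1}{4} = \frac{1}{4} + p$)
$15 \left(16 + m{\left(6 \right)}\right) = 15 \left(16 + \left(\frac{1}{4} + 6\right)\right) = 15 \left(16 + \frac{25}{4}\right) = 15 \cdot \frac{89}{4} = \frac{1335}{4}$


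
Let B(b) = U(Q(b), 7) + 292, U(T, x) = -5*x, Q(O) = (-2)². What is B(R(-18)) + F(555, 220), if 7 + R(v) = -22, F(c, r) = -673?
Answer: -416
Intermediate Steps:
Q(O) = 4
R(v) = -29 (R(v) = -7 - 22 = -29)
B(b) = 257 (B(b) = -5*7 + 292 = -35 + 292 = 257)
B(R(-18)) + F(555, 220) = 257 - 673 = -416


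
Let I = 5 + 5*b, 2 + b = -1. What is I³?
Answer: -1000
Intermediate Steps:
b = -3 (b = -2 - 1 = -3)
I = -10 (I = 5 + 5*(-3) = 5 - 15 = -10)
I³ = (-10)³ = -1000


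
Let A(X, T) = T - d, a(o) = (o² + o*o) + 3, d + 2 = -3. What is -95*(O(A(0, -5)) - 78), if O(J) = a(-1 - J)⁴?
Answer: -51965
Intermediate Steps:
d = -5 (d = -2 - 3 = -5)
a(o) = 3 + 2*o² (a(o) = (o² + o²) + 3 = 2*o² + 3 = 3 + 2*o²)
A(X, T) = 5 + T (A(X, T) = T - 1*(-5) = T + 5 = 5 + T)
O(J) = (3 + 2*(-1 - J)²)⁴
-95*(O(A(0, -5)) - 78) = -95*((3 + 2*(1 + (5 - 5))²)⁴ - 78) = -95*((3 + 2*(1 + 0)²)⁴ - 78) = -95*((3 + 2*1²)⁴ - 78) = -95*((3 + 2*1)⁴ - 78) = -95*((3 + 2)⁴ - 78) = -95*(5⁴ - 78) = -95*(625 - 78) = -95*547 = -51965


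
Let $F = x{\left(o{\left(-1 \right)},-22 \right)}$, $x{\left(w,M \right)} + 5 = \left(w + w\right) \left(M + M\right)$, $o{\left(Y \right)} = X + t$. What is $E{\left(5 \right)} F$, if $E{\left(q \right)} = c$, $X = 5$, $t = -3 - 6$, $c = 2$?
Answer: $694$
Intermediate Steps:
$t = -9$ ($t = -3 - 6 = -9$)
$o{\left(Y \right)} = -4$ ($o{\left(Y \right)} = 5 - 9 = -4$)
$E{\left(q \right)} = 2$
$x{\left(w,M \right)} = -5 + 4 M w$ ($x{\left(w,M \right)} = -5 + \left(w + w\right) \left(M + M\right) = -5 + 2 w 2 M = -5 + 4 M w$)
$F = 347$ ($F = -5 + 4 \left(-22\right) \left(-4\right) = -5 + 352 = 347$)
$E{\left(5 \right)} F = 2 \cdot 347 = 694$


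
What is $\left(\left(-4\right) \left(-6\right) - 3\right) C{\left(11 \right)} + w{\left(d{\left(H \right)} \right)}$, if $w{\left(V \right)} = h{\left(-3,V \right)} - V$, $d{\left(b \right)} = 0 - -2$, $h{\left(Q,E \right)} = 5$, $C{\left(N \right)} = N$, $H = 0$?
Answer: $234$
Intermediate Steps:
$d{\left(b \right)} = 2$ ($d{\left(b \right)} = 0 + 2 = 2$)
$w{\left(V \right)} = 5 - V$
$\left(\left(-4\right) \left(-6\right) - 3\right) C{\left(11 \right)} + w{\left(d{\left(H \right)} \right)} = \left(\left(-4\right) \left(-6\right) - 3\right) 11 + \left(5 - 2\right) = \left(24 - 3\right) 11 + \left(5 - 2\right) = 21 \cdot 11 + 3 = 231 + 3 = 234$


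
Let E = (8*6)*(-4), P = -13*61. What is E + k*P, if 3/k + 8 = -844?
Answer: -53735/284 ≈ -189.21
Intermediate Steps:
k = -1/284 (k = 3/(-8 - 844) = 3/(-852) = 3*(-1/852) = -1/284 ≈ -0.0035211)
P = -793
E = -192 (E = 48*(-4) = -192)
E + k*P = -192 - 1/284*(-793) = -192 + 793/284 = -53735/284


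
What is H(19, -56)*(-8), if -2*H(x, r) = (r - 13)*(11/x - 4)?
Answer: 17940/19 ≈ 944.21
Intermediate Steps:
H(x, r) = -(-13 + r)*(-4 + 11/x)/2 (H(x, r) = -(r - 13)*(11/x - 4)/2 = -(-13 + r)*(-4 + 11/x)/2)
H(19, -56)*(-8) = ((½)*(143 - 11*(-56) + 4*19*(-13 - 56))/19)*(-8) = ((½)*(1/19)*(143 + 616 + 4*19*(-69)))*(-8) = ((½)*(1/19)*(143 + 616 - 5244))*(-8) = ((½)*(1/19)*(-4485))*(-8) = -4485/38*(-8) = 17940/19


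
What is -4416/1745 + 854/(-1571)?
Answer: -8427766/2741395 ≈ -3.0743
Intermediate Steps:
-4416/1745 + 854/(-1571) = -4416*1/1745 + 854*(-1/1571) = -4416/1745 - 854/1571 = -8427766/2741395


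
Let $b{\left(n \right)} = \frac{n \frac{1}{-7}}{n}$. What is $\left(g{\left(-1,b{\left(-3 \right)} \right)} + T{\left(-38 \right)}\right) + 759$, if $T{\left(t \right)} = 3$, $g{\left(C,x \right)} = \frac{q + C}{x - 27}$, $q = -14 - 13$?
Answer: $\frac{72488}{95} \approx 763.03$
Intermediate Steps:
$b{\left(n \right)} = - \frac{1}{7}$ ($b{\left(n \right)} = \frac{n \left(- \frac{1}{7}\right)}{n} = \frac{\left(- \frac{1}{7}\right) n}{n} = - \frac{1}{7}$)
$q = -27$
$g{\left(C,x \right)} = \frac{-27 + C}{-27 + x}$ ($g{\left(C,x \right)} = \frac{-27 + C}{x - 27} = \frac{-27 + C}{-27 + x}$)
$\left(g{\left(-1,b{\left(-3 \right)} \right)} + T{\left(-38 \right)}\right) + 759 = \left(\frac{-27 - 1}{-27 - \frac{1}{7}} + 3\right) + 759 = \left(\frac{1}{- \frac{190}{7}} \left(-28\right) + 3\right) + 759 = \left(\left(- \frac{7}{190}\right) \left(-28\right) + 3\right) + 759 = \left(\frac{98}{95} + 3\right) + 759 = \frac{383}{95} + 759 = \frac{72488}{95}$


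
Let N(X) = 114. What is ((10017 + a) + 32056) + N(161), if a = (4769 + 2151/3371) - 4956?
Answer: 141584151/3371 ≈ 42001.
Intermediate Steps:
a = -628226/3371 (a = (4769 + 2151*(1/3371)) - 4956 = (4769 + 2151/3371) - 4956 = 16078450/3371 - 4956 = -628226/3371 ≈ -186.36)
((10017 + a) + 32056) + N(161) = ((10017 - 628226/3371) + 32056) + 114 = (33139081/3371 + 32056) + 114 = 141199857/3371 + 114 = 141584151/3371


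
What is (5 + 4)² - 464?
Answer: -383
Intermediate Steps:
(5 + 4)² - 464 = 9² - 464 = 81 - 464 = -383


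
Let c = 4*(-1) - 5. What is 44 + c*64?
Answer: -532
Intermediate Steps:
c = -9 (c = -4 - 5 = -9)
44 + c*64 = 44 - 9*64 = 44 - 576 = -532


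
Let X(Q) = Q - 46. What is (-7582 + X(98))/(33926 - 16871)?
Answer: -502/1137 ≈ -0.44151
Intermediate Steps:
X(Q) = -46 + Q
(-7582 + X(98))/(33926 - 16871) = (-7582 + (-46 + 98))/(33926 - 16871) = (-7582 + 52)/17055 = -7530*1/17055 = -502/1137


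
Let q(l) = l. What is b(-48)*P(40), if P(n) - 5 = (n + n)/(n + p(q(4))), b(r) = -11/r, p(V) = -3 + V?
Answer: 1045/656 ≈ 1.5930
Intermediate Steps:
P(n) = 5 + 2*n/(1 + n) (P(n) = 5 + (n + n)/(n + (-3 + 4)) = 5 + (2*n)/(n + 1) = 5 + (2*n)/(1 + n) = 5 + 2*n/(1 + n))
b(-48)*P(40) = (-11/(-48))*((5 + 7*40)/(1 + 40)) = (-11*(-1/48))*((5 + 280)/41) = 11*((1/41)*285)/48 = (11/48)*(285/41) = 1045/656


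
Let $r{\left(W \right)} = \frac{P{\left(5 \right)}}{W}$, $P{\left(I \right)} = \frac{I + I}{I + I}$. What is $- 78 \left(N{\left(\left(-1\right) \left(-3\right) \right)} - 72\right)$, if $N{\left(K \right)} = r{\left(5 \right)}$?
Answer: $\frac{28002}{5} \approx 5600.4$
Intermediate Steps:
$P{\left(I \right)} = 1$ ($P{\left(I \right)} = \frac{2 I}{2 I} = 2 I \frac{1}{2 I} = 1$)
$r{\left(W \right)} = \frac{1}{W}$ ($r{\left(W \right)} = 1 \frac{1}{W} = \frac{1}{W}$)
$N{\left(K \right)} = \frac{1}{5}$
$- 78 \left(N{\left(\left(-1\right) \left(-3\right) \right)} - 72\right) = - 78 \left(\frac{1}{5} - 72\right) = \left(-78\right) \left(- \frac{359}{5}\right) = \frac{28002}{5}$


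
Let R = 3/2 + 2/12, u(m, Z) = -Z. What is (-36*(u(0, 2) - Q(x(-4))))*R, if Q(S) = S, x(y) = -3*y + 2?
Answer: 960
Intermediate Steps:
x(y) = 2 - 3*y
R = 5/3 (R = 3*(½) + 2*(1/12) = 3/2 + ⅙ = 5/3 ≈ 1.6667)
(-36*(u(0, 2) - Q(x(-4))))*R = -36*(-1*2 - (2 - 3*(-4)))*(5/3) = -36*(-2 - (2 + 12))*(5/3) = -36*(-2 - 1*14)*(5/3) = -36*(-2 - 14)*(5/3) = -36*(-16)*(5/3) = 576*(5/3) = 960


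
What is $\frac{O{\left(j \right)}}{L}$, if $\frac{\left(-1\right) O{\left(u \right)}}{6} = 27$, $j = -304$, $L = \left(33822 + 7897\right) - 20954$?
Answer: $- \frac{162}{20765} \approx -0.0078016$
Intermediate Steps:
$L = 20765$ ($L = 41719 - 20954 = 20765$)
$O{\left(u \right)} = -162$ ($O{\left(u \right)} = \left(-6\right) 27 = -162$)
$\frac{O{\left(j \right)}}{L} = - \frac{162}{20765}$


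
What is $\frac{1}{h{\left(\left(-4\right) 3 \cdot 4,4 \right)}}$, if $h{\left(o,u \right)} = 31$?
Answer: $\frac{1}{31} \approx 0.032258$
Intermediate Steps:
$\frac{1}{h{\left(\left(-4\right) 3 \cdot 4,4 \right)}} = \frac{1}{31}$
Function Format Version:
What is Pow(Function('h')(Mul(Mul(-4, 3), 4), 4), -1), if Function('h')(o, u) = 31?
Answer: Rational(1, 31) ≈ 0.032258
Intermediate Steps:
Pow(Function('h')(Mul(Mul(-4, 3), 4), 4), -1) = Pow(31, -1) = Rational(1, 31)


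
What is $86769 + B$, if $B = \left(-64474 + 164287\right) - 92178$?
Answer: $94404$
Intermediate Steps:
$B = 7635$ ($B = 99813 - 92178 = 7635$)
$86769 + B = 86769 + 7635 = 94404$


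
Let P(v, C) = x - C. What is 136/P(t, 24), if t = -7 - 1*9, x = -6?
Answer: -68/15 ≈ -4.5333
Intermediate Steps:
t = -16 (t = -7 - 9 = -16)
P(v, C) = -6 - C
136/P(t, 24) = 136/(-6 - 1*24) = 136/(-6 - 24) = 136/(-30) = 136*(-1/30) = -68/15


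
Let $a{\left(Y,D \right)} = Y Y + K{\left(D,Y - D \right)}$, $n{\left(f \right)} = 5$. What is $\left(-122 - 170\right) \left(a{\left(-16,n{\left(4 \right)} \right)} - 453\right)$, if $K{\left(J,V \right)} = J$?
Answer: $56064$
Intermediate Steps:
$a{\left(Y,D \right)} = D + Y^{2}$ ($a{\left(Y,D \right)} = Y Y + D = Y^{2} + D = D + Y^{2}$)
$\left(-122 - 170\right) \left(a{\left(-16,n{\left(4 \right)} \right)} - 453\right) = \left(-122 - 170\right) \left(\left(5 + \left(-16\right)^{2}\right) - 453\right) = - 292 \left(\left(5 + 256\right) - 453\right) = - 292 \left(261 - 453\right) = \left(-292\right) \left(-192\right) = 56064$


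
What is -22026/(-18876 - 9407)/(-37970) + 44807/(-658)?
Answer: -3437035619977/50473558970 ≈ -68.096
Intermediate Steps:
-22026/(-18876 - 9407)/(-37970) + 44807/(-658) = -22026/(-28283)*(-1/37970) + 44807*(-1/658) = -22026*(-1/28283)*(-1/37970) - 6401/94 = (22026/28283)*(-1/37970) - 6401/94 = -11013/536952755 - 6401/94 = -3437035619977/50473558970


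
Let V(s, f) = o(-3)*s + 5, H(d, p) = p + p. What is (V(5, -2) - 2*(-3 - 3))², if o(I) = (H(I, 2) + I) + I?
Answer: 49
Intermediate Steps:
H(d, p) = 2*p
o(I) = 4 + 2*I (o(I) = (2*2 + I) + I = (4 + I) + I = 4 + 2*I)
V(s, f) = 5 - 2*s (V(s, f) = (4 + 2*(-3))*s + 5 = (4 - 6)*s + 5 = -2*s + 5 = 5 - 2*s)
(V(5, -2) - 2*(-3 - 3))² = ((5 - 2*5) - 2*(-3 - 3))² = ((5 - 10) - 2*(-6))² = (-5 + 12)² = 7² = 49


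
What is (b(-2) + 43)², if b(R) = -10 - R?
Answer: 1225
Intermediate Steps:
(b(-2) + 43)² = ((-10 - 1*(-2)) + 43)² = ((-10 + 2) + 43)² = (-8 + 43)² = 35² = 1225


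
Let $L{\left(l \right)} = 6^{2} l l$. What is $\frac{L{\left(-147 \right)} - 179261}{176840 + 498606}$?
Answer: $\frac{598663}{675446} \approx 0.88632$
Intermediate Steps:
$L{\left(l \right)} = 36 l^{2}$ ($L{\left(l \right)} = 36 l l = 36 l^{2}$)
$\frac{L{\left(-147 \right)} - 179261}{176840 + 498606} = \frac{36 \left(-147\right)^{2} - 179261}{176840 + 498606} = \frac{36 \cdot 21609 - 179261}{675446} = \left(777924 - 179261\right) \frac{1}{675446} = 598663 \cdot \frac{1}{675446} = \frac{598663}{675446}$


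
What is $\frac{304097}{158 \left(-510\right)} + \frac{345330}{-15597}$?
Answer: $- \frac{3618854701}{139645140} \approx -25.915$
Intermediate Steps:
$\frac{304097}{158 \left(-510\right)} + \frac{345330}{-15597} = \frac{304097}{-80580} + 345330 \left(- \frac{1}{15597}\right) = 304097 \left(- \frac{1}{80580}\right) - \frac{38370}{1733} = - \frac{304097}{80580} - \frac{38370}{1733} = - \frac{3618854701}{139645140}$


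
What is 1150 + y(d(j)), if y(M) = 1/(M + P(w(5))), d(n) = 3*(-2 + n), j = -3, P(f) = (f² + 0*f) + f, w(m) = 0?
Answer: 17249/15 ≈ 1149.9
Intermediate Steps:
P(f) = f + f² (P(f) = (f² + 0) + f = f² + f = f + f²)
d(n) = -6 + 3*n
y(M) = 1/M (y(M) = 1/(M + 0*(1 + 0)) = 1/(M + 0*1) = 1/(M + 0) = 1/M)
1150 + y(d(j)) = 1150 + 1/(-6 + 3*(-3)) = 1150 + 1/(-6 - 9) = 1150 + 1/(-15) = 1150 - 1/15 = 17249/15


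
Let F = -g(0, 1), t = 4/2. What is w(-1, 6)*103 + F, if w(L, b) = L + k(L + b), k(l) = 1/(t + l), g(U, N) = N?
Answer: -625/7 ≈ -89.286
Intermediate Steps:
t = 2 (t = 4*(½) = 2)
k(l) = 1/(2 + l)
w(L, b) = L + 1/(2 + L + b) (w(L, b) = L + 1/(2 + (L + b)) = L + 1/(2 + L + b))
F = -1 (F = -1*1 = -1)
w(-1, 6)*103 + F = (-1 + 1/(2 - 1 + 6))*103 - 1 = (-1 + 1/7)*103 - 1 = (-1 + ⅐)*103 - 1 = -6/7*103 - 1 = -618/7 - 1 = -625/7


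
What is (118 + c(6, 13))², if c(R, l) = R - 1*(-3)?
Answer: 16129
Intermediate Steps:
c(R, l) = 3 + R (c(R, l) = R + 3 = 3 + R)
(118 + c(6, 13))² = (118 + (3 + 6))² = (118 + 9)² = 127² = 16129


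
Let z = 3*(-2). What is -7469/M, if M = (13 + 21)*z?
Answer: 7469/204 ≈ 36.613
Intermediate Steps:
z = -6
M = -204 (M = (13 + 21)*(-6) = 34*(-6) = -204)
-7469/M = -7469/(-204) = -7469*(-1/204) = 7469/204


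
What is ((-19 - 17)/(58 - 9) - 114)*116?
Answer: -652152/49 ≈ -13309.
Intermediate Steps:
((-19 - 17)/(58 - 9) - 114)*116 = (-36/49 - 114)*116 = -5622/49*116 = -652152/49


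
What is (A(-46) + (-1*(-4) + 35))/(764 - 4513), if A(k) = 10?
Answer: -49/3749 ≈ -0.013070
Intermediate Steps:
(A(-46) + (-1*(-4) + 35))/(764 - 4513) = (10 + (-1*(-4) + 35))/(764 - 4513) = (10 + (4 + 35))/(-3749) = (10 + 39)*(-1/3749) = 49*(-1/3749) = -49/3749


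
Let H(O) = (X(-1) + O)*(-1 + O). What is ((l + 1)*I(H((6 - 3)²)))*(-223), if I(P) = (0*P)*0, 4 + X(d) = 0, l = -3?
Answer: 0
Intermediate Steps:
X(d) = -4 (X(d) = -4 + 0 = -4)
H(O) = (-1 + O)*(-4 + O) (H(O) = (-4 + O)*(-1 + O) = (-1 + O)*(-4 + O))
I(P) = 0 (I(P) = 0*0 = 0)
((l + 1)*I(H((6 - 3)²)))*(-223) = ((-3 + 1)*0)*(-223) = -2*0*(-223) = 0*(-223) = 0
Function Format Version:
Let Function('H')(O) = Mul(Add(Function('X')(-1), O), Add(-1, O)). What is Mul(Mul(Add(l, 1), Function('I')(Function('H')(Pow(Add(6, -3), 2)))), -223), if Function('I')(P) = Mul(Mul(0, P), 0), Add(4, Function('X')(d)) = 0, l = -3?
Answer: 0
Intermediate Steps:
Function('X')(d) = -4 (Function('X')(d) = Add(-4, 0) = -4)
Function('H')(O) = Mul(Add(-1, O), Add(-4, O)) (Function('H')(O) = Mul(Add(-4, O), Add(-1, O)) = Mul(Add(-1, O), Add(-4, O)))
Function('I')(P) = 0 (Function('I')(P) = Mul(0, 0) = 0)
Mul(Mul(Add(l, 1), Function('I')(Function('H')(Pow(Add(6, -3), 2)))), -223) = Mul(Mul(Add(-3, 1), 0), -223) = Mul(Mul(-2, 0), -223) = Mul(0, -223) = 0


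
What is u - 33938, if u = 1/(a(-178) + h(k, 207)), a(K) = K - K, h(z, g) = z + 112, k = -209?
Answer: -3291987/97 ≈ -33938.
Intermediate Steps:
h(z, g) = 112 + z
a(K) = 0
u = -1/97 (u = 1/(0 + (112 - 209)) = 1/(0 - 97) = 1/(-97) = -1/97 ≈ -0.010309)
u - 33938 = -1/97 - 33938 = -3291987/97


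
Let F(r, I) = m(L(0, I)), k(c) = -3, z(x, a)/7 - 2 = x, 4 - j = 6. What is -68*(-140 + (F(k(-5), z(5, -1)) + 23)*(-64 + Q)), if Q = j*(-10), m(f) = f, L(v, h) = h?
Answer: 224944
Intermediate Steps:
j = -2 (j = 4 - 1*6 = 4 - 6 = -2)
z(x, a) = 14 + 7*x
Q = 20 (Q = -2*(-10) = 20)
F(r, I) = I
-68*(-140 + (F(k(-5), z(5, -1)) + 23)*(-64 + Q)) = -68*(-140 + ((14 + 7*5) + 23)*(-64 + 20)) = -68*(-140 + ((14 + 35) + 23)*(-44)) = -68*(-140 + (49 + 23)*(-44)) = -68*(-140 + 72*(-44)) = -68*(-140 - 3168) = -68*(-3308) = 224944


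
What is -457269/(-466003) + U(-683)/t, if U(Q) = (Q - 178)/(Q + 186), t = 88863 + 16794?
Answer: 27888845044/28421056967 ≈ 0.98127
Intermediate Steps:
t = 105657
U(Q) = (-178 + Q)/(186 + Q)
-457269/(-466003) + U(-683)/t = -457269/(-466003) + ((-178 - 683)/(186 - 683))/105657 = -457269*(-1/466003) + (-861/(-497))*(1/105657) = 457269/466003 - 1/497*(-861)*(1/105657) = 457269/466003 + (123/71)*(1/105657) = 457269/466003 + 1/60989 = 27888845044/28421056967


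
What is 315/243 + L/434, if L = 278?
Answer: 11348/5859 ≈ 1.9368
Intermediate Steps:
315/243 + L/434 = 315/243 + 278/434 = 315*(1/243) + 278*(1/434) = 35/27 + 139/217 = 11348/5859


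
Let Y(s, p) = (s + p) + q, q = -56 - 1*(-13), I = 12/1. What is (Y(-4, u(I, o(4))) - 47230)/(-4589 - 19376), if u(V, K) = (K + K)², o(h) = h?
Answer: 47213/23965 ≈ 1.9701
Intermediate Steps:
I = 12 (I = 12*1 = 12)
q = -43 (q = -56 + 13 = -43)
u(V, K) = 4*K² (u(V, K) = (2*K)² = 4*K²)
Y(s, p) = -43 + p + s (Y(s, p) = (s + p) - 43 = (p + s) - 43 = -43 + p + s)
(Y(-4, u(I, o(4))) - 47230)/(-4589 - 19376) = ((-43 + 4*4² - 4) - 47230)/(-4589 - 19376) = ((-43 + 4*16 - 4) - 47230)/(-23965) = ((-43 + 64 - 4) - 47230)*(-1/23965) = (17 - 47230)*(-1/23965) = -47213*(-1/23965) = 47213/23965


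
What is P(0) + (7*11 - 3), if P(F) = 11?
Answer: 85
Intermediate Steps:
P(0) + (7*11 - 3) = 11 + (7*11 - 3) = 11 + (77 - 3) = 11 + 74 = 85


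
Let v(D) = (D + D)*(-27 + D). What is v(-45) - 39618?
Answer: -33138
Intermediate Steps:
v(D) = 2*D*(-27 + D) (v(D) = (2*D)*(-27 + D) = 2*D*(-27 + D))
v(-45) - 39618 = 2*(-45)*(-27 - 45) - 39618 = 2*(-45)*(-72) - 39618 = 6480 - 39618 = -33138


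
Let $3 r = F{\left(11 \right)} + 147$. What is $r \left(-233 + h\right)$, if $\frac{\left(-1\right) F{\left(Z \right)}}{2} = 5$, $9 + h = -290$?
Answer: $- \frac{72884}{3} \approx -24295.0$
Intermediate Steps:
$h = -299$ ($h = -9 - 290 = -299$)
$F{\left(Z \right)} = -10$ ($F{\left(Z \right)} = \left(-2\right) 5 = -10$)
$r = \frac{137}{3}$ ($r = \frac{-10 + 147}{3} = \frac{1}{3} \cdot 137 = \frac{137}{3} \approx 45.667$)
$r \left(-233 + h\right) = \frac{137 \left(-233 - 299\right)}{3} = \frac{137}{3} \left(-532\right) = - \frac{72884}{3}$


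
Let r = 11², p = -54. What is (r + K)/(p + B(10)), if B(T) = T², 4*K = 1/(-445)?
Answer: 215379/81880 ≈ 2.6304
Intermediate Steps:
K = -1/1780 (K = (¼)/(-445) = (¼)*(-1/445) = -1/1780 ≈ -0.00056180)
r = 121
(r + K)/(p + B(10)) = (121 - 1/1780)/(-54 + 10²) = 215379/(1780*(-54 + 100)) = (215379/1780)/46 = (215379/1780)*(1/46) = 215379/81880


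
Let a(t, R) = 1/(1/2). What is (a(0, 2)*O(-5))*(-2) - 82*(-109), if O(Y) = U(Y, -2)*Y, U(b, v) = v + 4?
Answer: 8978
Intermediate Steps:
a(t, R) = 2 (a(t, R) = 1/(½) = 2)
U(b, v) = 4 + v
O(Y) = 2*Y (O(Y) = (4 - 2)*Y = 2*Y)
(a(0, 2)*O(-5))*(-2) - 82*(-109) = (2*(2*(-5)))*(-2) - 82*(-109) = (2*(-10))*(-2) + 8938 = -20*(-2) + 8938 = 40 + 8938 = 8978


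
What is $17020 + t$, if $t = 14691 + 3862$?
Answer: $35573$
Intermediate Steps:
$t = 18553$
$17020 + t = 17020 + 18553 = 35573$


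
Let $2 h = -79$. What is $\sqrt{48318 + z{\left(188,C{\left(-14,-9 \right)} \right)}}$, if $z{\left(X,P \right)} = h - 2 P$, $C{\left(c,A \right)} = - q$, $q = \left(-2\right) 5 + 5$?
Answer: $\frac{\sqrt{193074}}{2} \approx 219.7$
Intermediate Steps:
$h = - \frac{79}{2}$ ($h = \frac{1}{2} \left(-79\right) = - \frac{79}{2} \approx -39.5$)
$q = -5$ ($q = -10 + 5 = -5$)
$C{\left(c,A \right)} = 5$ ($C{\left(c,A \right)} = \left(-1\right) \left(-5\right) = 5$)
$z{\left(X,P \right)} = - \frac{79}{2} - 2 P$
$\sqrt{48318 + z{\left(188,C{\left(-14,-9 \right)} \right)}} = \sqrt{48318 - \frac{99}{2}} = \sqrt{\frac{96537}{2}} = \frac{\sqrt{193074}}{2}$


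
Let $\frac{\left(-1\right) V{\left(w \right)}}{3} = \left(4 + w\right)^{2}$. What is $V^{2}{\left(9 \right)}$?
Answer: $257049$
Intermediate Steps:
$V{\left(w \right)} = - 3 \left(4 + w\right)^{2}$
$V^{2}{\left(9 \right)} = \left(- 3 \left(4 + 9\right)^{2}\right)^{2} = \left(- 3 \cdot 13^{2}\right)^{2} = \left(\left(-3\right) 169\right)^{2} = \left(-507\right)^{2} = 257049$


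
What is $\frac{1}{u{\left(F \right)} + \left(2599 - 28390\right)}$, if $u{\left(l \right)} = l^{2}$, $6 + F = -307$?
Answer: $\frac{1}{72178} \approx 1.3855 \cdot 10^{-5}$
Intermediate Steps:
$F = -313$ ($F = -6 - 307 = -313$)
$\frac{1}{u{\left(F \right)} + \left(2599 - 28390\right)} = \frac{1}{\left(-313\right)^{2} + \left(2599 - 28390\right)} = \frac{1}{97969 + \left(2599 - 28390\right)} = \frac{1}{97969 - 25791} = \frac{1}{72178}$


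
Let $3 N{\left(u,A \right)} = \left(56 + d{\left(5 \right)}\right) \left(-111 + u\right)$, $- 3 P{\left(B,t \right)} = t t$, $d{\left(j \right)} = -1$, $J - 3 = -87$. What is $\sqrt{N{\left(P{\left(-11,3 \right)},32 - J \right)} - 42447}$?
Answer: $i \sqrt{44537} \approx 211.04 i$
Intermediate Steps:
$J = -84$ ($J = 3 - 87 = -84$)
$P{\left(B,t \right)} = - \frac{t^{2}}{3}$ ($P{\left(B,t \right)} = - \frac{t t}{3} = - \frac{t^{2}}{3}$)
$N{\left(u,A \right)} = -2035 + \frac{55 u}{3}$ ($N{\left(u,A \right)} = \frac{\left(56 - 1\right) \left(-111 + u\right)}{3} = \frac{55 \left(-111 + u\right)}{3} = \frac{-6105 + 55 u}{3} = -2035 + \frac{55 u}{3}$)
$\sqrt{N{\left(P{\left(-11,3 \right)},32 - J \right)} - 42447} = \sqrt{\left(-2035 + \frac{55 \left(- \frac{3^{2}}{3}\right)}{3}\right) - 42447} = \sqrt{\left(-2035 + \frac{55 \left(\left(- \frac{1}{3}\right) 9\right)}{3}\right) - 42447} = \sqrt{\left(-2035 + \frac{55}{3} \left(-3\right)\right) - 42447} = \sqrt{\left(-2035 - 55\right) - 42447} = \sqrt{-2090 - 42447} = \sqrt{-44537} = i \sqrt{44537}$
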